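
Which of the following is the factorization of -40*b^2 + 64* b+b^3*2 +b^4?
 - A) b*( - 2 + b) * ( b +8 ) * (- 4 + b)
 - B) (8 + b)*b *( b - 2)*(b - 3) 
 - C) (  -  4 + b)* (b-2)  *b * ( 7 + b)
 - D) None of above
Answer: A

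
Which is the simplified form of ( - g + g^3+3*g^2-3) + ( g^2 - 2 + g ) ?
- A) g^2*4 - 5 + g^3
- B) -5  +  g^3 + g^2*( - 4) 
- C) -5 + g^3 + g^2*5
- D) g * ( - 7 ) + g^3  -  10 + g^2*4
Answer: A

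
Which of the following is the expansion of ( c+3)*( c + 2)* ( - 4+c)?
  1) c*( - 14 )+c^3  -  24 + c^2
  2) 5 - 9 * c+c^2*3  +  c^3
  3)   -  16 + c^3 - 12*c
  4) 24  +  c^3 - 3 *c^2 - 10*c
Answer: 1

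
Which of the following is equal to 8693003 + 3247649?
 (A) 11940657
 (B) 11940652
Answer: B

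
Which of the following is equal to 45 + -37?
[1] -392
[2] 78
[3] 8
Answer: 3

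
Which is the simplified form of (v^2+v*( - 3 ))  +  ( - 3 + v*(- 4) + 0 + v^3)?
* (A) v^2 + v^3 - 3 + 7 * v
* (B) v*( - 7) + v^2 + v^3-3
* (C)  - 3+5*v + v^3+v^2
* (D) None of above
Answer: B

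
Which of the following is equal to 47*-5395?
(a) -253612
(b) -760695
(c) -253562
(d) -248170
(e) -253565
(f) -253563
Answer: e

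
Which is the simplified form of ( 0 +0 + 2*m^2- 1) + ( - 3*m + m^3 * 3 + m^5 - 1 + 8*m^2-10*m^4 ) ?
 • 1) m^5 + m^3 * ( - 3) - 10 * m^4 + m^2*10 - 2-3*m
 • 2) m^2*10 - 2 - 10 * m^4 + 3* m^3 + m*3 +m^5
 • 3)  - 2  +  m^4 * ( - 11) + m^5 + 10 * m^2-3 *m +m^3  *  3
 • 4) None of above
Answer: 4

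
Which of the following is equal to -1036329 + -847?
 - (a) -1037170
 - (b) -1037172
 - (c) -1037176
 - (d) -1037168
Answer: c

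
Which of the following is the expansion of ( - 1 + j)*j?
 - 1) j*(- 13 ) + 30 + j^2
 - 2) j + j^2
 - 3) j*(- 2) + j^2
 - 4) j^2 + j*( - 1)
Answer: 4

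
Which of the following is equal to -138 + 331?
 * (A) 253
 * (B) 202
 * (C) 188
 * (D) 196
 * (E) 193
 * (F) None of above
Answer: E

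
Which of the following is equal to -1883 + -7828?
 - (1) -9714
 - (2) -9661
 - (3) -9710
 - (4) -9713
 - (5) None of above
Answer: 5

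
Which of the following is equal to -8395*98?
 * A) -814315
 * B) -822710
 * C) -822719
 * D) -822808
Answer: B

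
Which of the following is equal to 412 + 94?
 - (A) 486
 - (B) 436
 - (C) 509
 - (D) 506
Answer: D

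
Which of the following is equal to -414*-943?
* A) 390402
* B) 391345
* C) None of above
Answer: A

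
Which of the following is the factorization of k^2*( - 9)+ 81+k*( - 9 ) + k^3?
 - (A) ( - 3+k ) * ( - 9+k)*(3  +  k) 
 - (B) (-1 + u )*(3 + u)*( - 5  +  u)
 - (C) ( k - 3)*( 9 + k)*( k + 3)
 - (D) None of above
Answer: A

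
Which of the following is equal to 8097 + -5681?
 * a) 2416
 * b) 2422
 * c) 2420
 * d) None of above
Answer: a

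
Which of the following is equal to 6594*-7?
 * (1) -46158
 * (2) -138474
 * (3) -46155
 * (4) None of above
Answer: 1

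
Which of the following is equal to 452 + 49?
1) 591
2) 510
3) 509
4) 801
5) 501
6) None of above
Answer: 5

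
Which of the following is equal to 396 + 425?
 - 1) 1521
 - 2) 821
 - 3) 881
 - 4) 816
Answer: 2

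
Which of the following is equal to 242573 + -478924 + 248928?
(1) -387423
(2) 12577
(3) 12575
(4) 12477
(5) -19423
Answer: 2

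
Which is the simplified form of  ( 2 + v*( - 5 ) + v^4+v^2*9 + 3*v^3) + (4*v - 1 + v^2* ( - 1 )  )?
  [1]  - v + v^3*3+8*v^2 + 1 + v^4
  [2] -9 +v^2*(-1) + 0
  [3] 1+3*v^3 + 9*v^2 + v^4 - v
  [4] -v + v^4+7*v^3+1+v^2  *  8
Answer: 1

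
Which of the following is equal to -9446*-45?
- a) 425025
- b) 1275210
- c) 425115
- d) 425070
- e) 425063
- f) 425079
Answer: d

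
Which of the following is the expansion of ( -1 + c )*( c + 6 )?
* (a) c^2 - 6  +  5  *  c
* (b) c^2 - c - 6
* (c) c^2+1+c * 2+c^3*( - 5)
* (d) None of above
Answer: a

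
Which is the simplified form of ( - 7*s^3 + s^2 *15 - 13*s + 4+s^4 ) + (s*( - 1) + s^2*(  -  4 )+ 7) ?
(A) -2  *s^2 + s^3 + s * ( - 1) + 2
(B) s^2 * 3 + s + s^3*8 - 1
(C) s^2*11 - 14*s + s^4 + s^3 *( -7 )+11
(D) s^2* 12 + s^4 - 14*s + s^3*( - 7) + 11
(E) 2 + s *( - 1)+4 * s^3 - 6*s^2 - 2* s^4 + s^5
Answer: C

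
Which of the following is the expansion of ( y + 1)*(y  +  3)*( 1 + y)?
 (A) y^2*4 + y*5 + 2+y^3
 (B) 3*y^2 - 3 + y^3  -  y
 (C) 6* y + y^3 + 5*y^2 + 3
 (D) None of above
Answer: D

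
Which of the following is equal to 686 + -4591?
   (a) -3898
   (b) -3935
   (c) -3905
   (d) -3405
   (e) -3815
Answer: c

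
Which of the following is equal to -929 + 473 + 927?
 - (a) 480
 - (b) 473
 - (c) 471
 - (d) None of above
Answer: c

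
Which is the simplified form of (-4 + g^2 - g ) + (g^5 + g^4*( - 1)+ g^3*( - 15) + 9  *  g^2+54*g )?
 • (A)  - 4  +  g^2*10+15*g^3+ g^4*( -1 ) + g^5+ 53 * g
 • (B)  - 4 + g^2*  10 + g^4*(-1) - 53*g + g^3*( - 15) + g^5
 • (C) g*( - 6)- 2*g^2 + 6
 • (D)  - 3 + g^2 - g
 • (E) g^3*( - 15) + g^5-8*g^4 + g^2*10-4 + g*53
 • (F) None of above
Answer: F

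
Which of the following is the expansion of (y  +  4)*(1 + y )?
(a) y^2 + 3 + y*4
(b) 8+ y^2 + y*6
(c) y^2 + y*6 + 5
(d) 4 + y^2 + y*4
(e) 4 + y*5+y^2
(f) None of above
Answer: e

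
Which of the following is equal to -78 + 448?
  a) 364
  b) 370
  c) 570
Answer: b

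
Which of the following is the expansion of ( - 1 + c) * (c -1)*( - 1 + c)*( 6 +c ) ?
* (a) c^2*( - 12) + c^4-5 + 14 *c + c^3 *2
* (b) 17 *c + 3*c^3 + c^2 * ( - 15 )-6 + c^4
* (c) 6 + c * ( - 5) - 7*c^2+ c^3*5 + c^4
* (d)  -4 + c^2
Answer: b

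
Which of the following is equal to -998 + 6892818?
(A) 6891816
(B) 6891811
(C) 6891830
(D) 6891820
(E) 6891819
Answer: D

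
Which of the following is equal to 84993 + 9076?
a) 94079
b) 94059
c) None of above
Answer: c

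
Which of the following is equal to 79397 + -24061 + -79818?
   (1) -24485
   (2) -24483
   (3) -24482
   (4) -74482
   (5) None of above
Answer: 3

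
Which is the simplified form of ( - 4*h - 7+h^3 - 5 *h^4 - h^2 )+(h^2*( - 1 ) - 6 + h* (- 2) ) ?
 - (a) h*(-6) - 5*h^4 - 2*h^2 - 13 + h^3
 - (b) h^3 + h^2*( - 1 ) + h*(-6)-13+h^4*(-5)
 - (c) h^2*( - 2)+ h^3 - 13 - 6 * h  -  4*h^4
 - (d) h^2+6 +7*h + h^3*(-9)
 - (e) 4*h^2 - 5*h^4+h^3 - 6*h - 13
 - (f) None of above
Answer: a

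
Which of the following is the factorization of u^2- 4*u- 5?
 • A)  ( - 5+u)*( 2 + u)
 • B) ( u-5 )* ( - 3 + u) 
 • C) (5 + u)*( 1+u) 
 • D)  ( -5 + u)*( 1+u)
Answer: D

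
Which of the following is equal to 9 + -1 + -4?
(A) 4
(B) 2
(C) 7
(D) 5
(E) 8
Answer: A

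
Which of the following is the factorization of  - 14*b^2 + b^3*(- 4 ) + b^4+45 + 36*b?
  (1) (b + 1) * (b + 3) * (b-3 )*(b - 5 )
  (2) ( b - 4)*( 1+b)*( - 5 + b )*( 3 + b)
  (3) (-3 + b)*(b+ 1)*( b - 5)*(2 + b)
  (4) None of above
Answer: 1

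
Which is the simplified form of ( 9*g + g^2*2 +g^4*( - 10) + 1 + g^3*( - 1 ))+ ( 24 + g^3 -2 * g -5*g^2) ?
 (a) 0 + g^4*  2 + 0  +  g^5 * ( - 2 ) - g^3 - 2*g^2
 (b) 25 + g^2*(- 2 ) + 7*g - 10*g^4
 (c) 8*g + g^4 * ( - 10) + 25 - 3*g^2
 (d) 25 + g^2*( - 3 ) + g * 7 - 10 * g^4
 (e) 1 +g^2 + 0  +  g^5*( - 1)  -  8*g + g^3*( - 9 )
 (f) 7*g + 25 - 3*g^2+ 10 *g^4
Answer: d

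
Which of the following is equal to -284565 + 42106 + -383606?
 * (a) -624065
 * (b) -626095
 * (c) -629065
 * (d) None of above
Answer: d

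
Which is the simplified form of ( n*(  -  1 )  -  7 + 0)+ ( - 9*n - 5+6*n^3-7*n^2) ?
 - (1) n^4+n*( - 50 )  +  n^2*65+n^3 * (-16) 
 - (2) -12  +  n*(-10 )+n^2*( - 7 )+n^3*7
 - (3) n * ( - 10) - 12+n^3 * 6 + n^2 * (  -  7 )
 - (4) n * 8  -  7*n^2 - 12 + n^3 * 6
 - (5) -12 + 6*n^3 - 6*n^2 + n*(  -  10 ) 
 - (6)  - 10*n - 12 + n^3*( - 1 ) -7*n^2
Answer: 3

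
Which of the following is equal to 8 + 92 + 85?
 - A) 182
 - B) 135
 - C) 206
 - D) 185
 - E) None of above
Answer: D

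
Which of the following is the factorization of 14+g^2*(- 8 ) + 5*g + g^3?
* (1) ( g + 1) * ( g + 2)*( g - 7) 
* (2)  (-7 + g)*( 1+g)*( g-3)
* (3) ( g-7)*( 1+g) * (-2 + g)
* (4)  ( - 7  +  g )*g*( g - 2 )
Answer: 3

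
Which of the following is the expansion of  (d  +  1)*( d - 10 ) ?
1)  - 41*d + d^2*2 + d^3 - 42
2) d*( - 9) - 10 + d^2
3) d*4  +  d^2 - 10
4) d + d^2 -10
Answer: 2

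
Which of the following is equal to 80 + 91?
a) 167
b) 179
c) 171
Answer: c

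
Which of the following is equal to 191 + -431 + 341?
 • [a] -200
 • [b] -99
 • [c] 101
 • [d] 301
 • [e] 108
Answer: c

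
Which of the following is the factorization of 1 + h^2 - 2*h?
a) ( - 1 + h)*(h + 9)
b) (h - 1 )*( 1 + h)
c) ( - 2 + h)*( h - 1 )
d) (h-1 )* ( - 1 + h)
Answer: d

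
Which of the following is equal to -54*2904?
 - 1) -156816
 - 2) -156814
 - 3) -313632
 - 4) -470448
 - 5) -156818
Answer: 1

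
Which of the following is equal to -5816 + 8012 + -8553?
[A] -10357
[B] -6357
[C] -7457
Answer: B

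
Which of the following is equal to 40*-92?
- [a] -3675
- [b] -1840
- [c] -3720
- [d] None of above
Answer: d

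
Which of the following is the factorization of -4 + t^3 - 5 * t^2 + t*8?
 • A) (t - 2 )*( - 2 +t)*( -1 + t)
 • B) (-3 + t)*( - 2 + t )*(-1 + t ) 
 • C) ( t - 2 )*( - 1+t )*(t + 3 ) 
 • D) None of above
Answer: A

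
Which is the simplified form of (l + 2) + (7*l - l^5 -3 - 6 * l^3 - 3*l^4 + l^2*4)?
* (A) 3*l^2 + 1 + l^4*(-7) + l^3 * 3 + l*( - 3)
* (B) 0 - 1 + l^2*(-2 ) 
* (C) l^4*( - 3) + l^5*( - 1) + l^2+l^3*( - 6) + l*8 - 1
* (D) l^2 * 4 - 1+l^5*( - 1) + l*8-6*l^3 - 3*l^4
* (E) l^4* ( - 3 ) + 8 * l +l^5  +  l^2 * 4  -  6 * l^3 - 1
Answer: D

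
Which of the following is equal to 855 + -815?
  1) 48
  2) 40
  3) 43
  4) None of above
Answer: 2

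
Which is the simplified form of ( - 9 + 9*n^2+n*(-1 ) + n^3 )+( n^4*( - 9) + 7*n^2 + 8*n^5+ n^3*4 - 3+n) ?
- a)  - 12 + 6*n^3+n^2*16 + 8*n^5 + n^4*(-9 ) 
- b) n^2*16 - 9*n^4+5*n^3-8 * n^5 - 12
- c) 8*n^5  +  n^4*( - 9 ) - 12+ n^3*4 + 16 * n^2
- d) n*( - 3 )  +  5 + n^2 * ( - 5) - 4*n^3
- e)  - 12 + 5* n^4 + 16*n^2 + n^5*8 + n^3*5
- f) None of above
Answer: f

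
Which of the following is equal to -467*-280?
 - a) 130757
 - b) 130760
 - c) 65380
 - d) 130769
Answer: b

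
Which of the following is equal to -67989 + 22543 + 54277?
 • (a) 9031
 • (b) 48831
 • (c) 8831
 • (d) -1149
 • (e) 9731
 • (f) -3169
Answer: c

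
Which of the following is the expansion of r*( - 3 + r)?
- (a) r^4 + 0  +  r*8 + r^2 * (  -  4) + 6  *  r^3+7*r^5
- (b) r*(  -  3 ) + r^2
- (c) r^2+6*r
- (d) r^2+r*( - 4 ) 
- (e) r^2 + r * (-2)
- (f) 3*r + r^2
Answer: b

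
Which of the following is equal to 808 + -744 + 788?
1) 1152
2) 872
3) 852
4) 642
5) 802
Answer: 3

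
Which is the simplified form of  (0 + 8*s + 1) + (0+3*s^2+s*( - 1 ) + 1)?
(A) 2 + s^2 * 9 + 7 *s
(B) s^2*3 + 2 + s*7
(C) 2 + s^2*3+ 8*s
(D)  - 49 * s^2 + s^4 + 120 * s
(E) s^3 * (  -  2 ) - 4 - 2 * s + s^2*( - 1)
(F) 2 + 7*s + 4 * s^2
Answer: B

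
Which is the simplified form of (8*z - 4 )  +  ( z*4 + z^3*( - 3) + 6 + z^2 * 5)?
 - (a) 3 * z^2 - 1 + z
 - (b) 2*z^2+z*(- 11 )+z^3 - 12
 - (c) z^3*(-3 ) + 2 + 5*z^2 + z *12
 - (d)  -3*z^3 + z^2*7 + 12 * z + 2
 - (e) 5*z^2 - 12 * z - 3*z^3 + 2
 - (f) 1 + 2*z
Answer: c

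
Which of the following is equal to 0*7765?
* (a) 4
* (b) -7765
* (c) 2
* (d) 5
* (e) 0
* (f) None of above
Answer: e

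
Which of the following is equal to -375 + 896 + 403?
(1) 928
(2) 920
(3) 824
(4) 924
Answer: 4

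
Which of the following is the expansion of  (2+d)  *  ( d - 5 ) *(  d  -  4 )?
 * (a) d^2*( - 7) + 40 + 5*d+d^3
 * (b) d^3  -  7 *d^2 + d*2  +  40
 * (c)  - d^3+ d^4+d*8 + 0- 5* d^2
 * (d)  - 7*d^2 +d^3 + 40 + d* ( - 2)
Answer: b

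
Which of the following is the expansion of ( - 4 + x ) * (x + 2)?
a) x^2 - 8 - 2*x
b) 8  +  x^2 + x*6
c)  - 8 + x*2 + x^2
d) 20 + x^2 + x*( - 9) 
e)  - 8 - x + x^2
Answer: a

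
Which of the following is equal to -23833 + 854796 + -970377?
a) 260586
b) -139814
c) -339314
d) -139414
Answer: d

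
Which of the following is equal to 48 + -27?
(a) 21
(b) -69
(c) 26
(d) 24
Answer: a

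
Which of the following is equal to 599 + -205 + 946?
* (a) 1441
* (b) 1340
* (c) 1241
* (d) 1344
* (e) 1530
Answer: b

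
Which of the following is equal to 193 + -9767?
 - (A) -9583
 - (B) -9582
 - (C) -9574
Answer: C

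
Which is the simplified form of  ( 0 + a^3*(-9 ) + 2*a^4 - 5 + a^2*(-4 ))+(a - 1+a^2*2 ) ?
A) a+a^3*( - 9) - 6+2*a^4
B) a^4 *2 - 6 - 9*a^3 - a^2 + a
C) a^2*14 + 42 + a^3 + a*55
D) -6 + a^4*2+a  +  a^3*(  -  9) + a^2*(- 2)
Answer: D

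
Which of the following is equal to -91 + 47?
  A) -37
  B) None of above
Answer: B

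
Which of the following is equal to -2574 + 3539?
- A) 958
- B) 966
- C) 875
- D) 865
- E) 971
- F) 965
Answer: F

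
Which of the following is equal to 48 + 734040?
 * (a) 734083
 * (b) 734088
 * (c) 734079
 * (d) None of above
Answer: b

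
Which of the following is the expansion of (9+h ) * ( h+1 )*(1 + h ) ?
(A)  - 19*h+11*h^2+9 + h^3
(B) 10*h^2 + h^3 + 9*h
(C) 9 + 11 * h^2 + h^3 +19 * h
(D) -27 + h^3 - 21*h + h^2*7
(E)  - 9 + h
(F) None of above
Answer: C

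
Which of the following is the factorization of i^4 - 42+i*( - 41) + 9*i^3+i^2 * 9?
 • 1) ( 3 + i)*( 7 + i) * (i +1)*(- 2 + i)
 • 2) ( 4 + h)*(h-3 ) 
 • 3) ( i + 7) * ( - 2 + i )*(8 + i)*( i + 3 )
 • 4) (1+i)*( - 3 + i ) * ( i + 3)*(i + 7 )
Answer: 1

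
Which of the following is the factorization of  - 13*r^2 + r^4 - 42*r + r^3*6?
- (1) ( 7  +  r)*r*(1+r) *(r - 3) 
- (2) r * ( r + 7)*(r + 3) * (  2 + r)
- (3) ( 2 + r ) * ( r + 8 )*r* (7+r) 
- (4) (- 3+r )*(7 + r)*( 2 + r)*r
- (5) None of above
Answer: 4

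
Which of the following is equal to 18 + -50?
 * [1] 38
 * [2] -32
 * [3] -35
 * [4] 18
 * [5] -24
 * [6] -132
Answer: 2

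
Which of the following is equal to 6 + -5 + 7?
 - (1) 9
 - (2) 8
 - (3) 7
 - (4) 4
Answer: 2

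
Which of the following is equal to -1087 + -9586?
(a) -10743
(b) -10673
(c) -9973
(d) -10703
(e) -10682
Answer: b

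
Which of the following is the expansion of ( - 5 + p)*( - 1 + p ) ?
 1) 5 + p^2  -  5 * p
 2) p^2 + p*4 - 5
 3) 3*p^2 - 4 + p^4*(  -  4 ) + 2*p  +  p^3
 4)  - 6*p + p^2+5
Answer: 4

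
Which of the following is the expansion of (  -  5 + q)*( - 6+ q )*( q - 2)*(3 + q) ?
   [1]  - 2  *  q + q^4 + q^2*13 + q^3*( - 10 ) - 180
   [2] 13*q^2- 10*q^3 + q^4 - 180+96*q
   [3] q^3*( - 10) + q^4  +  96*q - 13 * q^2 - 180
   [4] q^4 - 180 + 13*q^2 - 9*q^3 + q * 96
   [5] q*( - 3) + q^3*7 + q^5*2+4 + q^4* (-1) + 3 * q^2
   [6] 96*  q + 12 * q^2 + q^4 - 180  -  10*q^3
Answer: 2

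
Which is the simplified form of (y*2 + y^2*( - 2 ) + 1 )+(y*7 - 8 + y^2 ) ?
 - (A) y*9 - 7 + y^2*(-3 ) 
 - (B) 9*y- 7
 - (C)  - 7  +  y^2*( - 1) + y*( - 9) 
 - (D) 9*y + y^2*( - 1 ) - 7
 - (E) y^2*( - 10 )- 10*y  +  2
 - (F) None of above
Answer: D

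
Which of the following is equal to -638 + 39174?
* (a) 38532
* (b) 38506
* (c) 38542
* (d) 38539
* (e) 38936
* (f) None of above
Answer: f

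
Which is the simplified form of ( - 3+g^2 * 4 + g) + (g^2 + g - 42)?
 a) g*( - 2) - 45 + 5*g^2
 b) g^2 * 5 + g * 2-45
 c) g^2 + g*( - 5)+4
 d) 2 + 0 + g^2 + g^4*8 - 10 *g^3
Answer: b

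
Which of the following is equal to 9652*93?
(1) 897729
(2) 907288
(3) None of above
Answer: 3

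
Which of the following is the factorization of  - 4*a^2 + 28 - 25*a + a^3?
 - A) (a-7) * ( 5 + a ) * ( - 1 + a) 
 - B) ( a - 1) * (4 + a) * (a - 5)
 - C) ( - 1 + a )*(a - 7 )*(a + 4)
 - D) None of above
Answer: C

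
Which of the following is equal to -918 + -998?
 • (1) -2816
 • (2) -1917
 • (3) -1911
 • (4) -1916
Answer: 4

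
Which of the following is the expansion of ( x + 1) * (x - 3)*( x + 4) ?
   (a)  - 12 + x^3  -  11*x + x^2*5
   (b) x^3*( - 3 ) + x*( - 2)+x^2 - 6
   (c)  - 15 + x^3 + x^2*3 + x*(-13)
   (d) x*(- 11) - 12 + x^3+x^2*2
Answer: d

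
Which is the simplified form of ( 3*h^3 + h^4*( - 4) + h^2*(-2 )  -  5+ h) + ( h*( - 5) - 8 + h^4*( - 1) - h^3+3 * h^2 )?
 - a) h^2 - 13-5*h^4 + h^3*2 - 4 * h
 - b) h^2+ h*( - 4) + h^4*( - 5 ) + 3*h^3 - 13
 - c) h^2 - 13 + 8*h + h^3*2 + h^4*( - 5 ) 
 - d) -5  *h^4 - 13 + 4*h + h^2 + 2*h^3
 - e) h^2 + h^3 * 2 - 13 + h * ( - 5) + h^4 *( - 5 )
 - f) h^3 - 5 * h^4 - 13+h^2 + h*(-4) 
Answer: a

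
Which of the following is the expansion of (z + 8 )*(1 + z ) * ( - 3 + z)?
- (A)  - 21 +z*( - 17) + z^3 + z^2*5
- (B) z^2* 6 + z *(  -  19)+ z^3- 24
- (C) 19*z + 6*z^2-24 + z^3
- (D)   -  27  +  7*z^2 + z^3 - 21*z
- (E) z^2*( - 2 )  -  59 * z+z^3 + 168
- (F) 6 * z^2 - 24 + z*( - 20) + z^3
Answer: B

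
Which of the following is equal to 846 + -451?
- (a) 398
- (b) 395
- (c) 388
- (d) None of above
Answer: b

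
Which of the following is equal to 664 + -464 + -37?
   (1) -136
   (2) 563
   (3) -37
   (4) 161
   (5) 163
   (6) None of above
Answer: 5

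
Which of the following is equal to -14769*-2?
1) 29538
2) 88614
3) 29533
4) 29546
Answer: 1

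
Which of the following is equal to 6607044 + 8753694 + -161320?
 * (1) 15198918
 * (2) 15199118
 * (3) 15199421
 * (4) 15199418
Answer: 4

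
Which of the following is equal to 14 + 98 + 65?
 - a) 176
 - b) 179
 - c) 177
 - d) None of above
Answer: c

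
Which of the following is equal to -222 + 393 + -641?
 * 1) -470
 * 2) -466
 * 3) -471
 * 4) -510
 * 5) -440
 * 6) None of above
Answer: 1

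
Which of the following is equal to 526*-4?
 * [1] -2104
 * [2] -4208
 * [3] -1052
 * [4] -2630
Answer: 1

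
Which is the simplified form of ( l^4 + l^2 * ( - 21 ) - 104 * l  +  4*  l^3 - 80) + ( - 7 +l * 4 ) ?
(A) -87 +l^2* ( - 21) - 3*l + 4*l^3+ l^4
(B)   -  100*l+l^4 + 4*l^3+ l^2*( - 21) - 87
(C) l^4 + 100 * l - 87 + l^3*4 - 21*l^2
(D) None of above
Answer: B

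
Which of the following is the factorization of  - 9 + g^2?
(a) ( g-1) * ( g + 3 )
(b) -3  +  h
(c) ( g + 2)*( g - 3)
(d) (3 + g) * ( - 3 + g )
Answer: d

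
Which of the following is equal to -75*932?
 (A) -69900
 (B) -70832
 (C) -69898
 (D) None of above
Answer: A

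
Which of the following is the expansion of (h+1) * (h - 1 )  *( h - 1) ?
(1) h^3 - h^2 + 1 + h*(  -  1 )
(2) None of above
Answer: 1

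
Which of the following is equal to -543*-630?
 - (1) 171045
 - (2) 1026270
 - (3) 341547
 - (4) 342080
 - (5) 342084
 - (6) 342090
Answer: 6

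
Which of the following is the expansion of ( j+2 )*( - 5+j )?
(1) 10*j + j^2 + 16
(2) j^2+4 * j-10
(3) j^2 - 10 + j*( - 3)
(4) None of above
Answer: 3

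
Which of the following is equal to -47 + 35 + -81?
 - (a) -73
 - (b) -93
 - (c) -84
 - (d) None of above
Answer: b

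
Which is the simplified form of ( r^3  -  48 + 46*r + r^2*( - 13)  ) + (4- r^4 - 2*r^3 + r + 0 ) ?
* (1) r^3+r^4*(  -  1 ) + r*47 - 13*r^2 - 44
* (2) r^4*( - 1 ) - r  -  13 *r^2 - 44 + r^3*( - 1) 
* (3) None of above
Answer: 3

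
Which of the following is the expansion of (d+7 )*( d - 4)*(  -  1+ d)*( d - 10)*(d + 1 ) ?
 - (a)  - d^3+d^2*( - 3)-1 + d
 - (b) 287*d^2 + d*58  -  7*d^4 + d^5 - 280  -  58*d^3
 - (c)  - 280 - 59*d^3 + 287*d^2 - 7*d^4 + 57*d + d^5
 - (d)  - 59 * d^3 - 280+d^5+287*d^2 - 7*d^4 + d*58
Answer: d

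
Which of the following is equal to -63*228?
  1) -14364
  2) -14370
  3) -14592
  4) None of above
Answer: 1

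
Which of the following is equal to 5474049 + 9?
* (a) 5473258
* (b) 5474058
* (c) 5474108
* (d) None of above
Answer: b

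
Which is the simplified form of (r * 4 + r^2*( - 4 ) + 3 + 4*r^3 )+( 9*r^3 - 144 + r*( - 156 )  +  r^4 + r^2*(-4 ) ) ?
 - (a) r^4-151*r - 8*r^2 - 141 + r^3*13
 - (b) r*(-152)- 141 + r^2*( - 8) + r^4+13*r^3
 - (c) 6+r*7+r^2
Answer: b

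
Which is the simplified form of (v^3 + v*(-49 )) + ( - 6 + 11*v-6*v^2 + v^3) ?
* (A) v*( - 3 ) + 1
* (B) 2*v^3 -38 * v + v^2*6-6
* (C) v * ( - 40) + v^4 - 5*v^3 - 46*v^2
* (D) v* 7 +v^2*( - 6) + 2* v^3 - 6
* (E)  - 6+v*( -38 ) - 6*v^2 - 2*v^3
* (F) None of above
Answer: F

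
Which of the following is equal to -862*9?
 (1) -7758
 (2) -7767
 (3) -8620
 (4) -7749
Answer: 1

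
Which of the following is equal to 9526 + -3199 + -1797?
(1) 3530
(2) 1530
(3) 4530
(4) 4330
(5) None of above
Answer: 3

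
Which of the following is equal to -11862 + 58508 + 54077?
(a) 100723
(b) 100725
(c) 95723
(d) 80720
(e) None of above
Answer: a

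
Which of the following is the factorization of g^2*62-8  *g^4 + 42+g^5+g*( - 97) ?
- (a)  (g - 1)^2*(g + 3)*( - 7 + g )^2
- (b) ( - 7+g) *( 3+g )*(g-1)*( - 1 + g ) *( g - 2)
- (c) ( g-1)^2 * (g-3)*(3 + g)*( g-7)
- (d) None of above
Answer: b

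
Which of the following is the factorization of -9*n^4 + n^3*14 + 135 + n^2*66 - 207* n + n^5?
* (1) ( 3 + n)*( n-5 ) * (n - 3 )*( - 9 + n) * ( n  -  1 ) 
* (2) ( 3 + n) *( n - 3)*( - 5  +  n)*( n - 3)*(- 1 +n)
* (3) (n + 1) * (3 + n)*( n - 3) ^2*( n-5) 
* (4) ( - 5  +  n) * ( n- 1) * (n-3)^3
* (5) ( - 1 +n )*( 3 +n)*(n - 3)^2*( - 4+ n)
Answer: 2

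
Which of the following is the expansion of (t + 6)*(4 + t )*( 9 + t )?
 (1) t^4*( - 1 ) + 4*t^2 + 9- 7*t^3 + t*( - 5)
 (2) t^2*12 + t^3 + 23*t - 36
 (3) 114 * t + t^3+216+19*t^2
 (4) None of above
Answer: 3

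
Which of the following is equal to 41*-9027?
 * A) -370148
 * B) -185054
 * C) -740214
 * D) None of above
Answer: D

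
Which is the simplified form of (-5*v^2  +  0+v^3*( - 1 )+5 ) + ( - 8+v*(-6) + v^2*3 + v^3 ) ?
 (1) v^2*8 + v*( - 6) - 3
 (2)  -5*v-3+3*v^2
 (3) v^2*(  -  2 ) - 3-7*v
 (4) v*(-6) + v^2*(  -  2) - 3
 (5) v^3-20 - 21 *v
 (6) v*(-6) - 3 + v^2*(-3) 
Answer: 4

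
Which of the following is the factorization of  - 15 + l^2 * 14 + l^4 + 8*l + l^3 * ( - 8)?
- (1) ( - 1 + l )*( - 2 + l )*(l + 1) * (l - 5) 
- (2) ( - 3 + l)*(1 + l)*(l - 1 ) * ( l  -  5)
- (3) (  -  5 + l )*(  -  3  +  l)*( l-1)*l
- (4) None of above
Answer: 2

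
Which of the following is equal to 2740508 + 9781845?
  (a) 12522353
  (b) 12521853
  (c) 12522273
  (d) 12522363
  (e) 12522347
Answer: a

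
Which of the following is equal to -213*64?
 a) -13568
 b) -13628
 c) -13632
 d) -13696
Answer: c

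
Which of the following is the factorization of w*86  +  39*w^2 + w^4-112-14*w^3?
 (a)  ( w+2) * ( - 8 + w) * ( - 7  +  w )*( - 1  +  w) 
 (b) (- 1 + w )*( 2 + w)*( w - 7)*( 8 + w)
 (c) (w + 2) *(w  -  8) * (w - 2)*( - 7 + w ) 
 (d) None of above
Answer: a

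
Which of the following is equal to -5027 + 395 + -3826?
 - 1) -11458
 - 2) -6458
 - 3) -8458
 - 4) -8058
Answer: 3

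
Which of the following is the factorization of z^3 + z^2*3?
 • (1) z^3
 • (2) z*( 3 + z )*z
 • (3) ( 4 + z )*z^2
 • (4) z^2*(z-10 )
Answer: 2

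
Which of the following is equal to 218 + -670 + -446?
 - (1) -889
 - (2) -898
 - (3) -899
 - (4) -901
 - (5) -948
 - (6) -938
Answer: 2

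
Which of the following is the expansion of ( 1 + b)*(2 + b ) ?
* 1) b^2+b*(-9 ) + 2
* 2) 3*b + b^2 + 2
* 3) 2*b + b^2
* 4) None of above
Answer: 2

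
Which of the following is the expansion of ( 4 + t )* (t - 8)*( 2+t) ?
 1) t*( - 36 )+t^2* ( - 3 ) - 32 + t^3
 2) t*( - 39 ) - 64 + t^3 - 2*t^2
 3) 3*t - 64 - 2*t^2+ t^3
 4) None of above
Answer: 4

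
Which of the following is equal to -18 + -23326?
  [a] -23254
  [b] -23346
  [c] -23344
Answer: c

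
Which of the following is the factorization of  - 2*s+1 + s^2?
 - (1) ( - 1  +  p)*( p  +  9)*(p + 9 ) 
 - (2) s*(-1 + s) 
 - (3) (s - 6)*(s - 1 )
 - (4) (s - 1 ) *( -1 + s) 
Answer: 4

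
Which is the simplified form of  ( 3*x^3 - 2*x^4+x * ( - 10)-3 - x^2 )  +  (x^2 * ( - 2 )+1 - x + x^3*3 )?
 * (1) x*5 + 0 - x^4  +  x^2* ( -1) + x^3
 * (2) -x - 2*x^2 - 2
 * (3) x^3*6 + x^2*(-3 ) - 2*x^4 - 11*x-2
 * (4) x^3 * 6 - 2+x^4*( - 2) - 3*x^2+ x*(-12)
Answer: 3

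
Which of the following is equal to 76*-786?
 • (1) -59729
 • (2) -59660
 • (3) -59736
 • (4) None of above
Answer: 3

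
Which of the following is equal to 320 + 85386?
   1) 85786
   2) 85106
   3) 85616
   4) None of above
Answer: 4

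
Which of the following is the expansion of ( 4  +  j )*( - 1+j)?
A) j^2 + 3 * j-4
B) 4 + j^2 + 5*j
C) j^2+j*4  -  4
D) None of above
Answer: A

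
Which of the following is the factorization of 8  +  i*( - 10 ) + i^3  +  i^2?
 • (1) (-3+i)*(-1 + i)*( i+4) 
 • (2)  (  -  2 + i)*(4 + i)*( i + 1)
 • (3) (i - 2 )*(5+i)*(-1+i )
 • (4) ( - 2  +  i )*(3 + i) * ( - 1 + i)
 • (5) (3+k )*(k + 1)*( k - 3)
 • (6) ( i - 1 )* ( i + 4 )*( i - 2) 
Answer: 6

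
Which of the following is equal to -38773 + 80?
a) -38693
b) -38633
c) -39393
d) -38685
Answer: a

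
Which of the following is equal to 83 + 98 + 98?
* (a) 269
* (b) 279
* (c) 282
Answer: b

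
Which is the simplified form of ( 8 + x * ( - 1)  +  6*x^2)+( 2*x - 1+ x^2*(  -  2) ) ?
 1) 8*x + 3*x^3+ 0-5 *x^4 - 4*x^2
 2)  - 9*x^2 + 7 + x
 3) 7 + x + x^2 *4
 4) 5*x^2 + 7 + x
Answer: 3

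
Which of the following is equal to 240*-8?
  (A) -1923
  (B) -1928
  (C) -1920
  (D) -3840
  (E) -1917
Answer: C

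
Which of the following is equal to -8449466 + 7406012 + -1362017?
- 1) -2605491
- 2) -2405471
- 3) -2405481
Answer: 2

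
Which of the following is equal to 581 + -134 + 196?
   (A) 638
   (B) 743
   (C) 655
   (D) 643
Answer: D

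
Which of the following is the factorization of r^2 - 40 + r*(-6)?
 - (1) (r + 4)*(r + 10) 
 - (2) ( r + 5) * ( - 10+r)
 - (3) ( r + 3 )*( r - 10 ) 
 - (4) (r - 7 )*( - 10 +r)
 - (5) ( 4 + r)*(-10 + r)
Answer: 5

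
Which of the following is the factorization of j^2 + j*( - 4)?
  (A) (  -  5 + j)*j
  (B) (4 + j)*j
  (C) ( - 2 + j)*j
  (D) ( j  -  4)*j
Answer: D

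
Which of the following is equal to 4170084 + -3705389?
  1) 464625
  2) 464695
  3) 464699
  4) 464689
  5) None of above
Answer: 2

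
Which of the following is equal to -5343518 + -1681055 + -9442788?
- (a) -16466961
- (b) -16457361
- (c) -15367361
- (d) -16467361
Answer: d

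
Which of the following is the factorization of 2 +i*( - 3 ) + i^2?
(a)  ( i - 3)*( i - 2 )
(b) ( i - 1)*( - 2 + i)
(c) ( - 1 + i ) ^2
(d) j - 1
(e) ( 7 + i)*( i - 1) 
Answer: b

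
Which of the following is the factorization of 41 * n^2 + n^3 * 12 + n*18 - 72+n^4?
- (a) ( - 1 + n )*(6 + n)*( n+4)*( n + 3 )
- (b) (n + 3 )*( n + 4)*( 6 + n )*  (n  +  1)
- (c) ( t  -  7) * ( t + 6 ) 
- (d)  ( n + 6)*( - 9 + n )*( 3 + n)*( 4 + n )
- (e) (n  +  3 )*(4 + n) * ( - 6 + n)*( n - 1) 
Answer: a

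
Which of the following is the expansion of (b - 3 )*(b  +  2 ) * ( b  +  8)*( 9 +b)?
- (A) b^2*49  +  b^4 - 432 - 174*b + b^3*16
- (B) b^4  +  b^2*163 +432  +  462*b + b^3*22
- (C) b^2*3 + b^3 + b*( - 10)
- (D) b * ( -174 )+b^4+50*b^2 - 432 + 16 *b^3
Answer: A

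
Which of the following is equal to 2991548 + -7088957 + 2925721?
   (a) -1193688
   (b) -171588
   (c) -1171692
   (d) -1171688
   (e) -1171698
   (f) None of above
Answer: d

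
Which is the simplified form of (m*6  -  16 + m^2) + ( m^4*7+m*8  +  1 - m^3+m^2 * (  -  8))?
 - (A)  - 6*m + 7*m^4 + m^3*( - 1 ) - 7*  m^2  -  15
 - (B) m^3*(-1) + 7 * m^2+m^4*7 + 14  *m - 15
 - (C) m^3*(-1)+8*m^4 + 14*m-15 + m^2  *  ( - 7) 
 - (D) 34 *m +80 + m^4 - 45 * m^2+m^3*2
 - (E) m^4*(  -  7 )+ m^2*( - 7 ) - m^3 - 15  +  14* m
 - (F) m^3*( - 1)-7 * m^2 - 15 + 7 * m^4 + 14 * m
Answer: F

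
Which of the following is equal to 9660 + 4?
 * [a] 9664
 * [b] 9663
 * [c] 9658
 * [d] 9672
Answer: a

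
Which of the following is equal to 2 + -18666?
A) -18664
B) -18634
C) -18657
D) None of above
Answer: A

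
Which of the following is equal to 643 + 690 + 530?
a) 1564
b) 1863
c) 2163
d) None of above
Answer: b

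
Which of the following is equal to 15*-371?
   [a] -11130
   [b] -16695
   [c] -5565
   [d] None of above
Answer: c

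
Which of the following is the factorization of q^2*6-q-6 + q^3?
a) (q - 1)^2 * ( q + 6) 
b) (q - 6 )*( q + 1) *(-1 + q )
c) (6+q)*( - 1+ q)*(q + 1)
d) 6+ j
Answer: c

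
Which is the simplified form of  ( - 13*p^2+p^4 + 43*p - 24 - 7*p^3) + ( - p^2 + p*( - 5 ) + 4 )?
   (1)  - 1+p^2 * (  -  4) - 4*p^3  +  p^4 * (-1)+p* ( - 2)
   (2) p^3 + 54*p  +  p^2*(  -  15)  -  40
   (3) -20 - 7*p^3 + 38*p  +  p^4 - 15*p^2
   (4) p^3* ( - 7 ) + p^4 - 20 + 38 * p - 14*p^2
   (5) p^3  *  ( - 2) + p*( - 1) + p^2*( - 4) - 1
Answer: 4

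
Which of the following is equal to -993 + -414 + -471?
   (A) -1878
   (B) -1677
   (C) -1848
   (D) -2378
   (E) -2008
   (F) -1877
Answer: A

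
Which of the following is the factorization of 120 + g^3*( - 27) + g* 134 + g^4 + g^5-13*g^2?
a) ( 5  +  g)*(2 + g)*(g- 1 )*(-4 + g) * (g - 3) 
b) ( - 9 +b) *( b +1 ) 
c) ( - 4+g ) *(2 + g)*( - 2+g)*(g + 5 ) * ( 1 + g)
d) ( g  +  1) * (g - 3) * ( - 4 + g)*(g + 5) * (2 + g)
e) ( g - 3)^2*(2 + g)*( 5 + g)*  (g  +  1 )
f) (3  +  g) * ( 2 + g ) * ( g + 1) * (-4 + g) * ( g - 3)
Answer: d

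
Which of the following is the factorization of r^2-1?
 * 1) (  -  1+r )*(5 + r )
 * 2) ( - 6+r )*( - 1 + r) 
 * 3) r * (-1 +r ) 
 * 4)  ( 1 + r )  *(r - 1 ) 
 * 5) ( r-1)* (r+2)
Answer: 4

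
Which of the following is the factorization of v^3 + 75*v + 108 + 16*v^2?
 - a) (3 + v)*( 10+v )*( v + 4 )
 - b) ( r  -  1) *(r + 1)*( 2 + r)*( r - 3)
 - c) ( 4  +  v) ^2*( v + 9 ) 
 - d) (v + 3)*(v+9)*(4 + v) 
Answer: d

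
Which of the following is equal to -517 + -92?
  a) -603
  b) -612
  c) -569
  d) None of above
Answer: d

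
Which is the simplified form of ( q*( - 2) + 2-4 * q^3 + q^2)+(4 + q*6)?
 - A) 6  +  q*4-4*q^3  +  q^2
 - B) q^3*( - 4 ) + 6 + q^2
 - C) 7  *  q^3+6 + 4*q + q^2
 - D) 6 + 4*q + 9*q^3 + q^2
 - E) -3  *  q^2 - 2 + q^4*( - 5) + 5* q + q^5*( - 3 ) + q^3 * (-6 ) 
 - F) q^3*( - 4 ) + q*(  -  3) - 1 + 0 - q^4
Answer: A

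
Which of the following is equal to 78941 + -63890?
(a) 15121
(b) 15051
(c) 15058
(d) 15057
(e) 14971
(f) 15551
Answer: b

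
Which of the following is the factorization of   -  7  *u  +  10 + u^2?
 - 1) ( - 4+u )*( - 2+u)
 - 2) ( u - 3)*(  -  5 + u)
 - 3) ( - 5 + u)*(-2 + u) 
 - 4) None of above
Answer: 3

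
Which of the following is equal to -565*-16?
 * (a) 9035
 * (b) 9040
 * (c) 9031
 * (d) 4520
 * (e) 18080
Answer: b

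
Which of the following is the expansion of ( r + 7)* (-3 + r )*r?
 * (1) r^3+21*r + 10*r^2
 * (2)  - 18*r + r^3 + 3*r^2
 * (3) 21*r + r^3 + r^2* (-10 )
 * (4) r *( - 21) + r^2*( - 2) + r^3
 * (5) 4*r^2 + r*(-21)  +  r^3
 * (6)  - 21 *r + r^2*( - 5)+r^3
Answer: 5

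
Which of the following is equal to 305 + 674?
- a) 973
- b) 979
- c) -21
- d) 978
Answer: b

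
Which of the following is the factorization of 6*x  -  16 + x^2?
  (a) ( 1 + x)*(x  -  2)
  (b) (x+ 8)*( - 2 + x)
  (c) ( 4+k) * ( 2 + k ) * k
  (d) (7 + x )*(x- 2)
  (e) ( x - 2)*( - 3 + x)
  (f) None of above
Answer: b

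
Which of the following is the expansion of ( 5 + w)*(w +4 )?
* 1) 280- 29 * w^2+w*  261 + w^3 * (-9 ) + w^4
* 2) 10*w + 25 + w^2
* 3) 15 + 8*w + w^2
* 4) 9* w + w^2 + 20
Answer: 4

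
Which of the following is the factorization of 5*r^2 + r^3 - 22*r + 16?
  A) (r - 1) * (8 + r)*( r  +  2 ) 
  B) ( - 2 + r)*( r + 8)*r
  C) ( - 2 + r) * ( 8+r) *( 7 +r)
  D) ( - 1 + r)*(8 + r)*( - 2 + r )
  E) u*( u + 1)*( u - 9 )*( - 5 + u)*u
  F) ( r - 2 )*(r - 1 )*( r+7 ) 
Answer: D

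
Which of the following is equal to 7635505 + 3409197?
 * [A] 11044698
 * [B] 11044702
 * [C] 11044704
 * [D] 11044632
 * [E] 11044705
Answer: B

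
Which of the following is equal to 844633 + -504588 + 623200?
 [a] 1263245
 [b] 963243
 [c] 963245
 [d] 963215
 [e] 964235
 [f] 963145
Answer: c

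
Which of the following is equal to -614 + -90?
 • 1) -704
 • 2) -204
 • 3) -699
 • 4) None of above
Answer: 1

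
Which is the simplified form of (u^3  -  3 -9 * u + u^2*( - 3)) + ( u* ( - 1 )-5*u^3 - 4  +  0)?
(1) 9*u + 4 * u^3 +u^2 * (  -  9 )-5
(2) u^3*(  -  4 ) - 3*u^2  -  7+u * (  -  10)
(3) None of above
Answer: 2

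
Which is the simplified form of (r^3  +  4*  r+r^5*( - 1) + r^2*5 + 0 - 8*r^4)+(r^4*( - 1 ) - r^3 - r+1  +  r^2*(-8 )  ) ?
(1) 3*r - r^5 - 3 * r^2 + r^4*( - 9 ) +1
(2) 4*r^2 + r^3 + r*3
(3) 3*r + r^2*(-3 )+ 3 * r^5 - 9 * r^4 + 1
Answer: 1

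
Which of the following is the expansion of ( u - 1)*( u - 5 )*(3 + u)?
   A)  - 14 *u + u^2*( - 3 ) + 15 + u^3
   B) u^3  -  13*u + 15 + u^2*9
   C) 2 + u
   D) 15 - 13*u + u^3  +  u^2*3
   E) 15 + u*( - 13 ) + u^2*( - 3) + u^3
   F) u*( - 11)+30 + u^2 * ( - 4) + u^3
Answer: E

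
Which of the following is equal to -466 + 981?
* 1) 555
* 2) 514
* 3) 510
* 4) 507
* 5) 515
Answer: 5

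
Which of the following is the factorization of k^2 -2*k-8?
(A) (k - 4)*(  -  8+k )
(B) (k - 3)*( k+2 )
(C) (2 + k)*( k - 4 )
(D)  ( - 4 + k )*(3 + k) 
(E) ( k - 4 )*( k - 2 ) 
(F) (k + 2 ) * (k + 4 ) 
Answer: C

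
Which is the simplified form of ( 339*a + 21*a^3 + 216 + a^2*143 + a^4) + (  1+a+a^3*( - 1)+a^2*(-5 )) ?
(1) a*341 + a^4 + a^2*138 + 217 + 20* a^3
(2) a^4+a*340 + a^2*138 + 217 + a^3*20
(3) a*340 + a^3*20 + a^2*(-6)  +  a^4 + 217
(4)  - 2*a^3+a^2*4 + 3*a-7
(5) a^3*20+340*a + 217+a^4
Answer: 2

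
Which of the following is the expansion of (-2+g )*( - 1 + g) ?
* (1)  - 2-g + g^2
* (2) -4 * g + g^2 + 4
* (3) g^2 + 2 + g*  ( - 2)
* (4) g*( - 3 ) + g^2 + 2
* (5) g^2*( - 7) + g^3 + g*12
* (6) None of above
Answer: 4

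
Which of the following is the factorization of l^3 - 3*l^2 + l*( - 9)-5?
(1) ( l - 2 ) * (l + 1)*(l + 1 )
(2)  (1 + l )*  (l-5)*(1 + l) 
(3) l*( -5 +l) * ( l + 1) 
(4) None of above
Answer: 2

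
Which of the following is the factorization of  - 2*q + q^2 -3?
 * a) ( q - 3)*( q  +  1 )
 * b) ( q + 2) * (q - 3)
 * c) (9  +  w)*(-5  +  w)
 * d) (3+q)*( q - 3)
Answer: a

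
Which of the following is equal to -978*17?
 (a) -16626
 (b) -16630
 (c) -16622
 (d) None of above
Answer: a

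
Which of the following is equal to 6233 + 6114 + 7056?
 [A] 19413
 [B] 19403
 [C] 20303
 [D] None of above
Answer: B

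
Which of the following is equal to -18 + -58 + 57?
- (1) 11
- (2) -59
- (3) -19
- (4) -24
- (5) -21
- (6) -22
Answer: 3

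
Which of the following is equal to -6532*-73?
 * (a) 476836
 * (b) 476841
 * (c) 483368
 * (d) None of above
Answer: a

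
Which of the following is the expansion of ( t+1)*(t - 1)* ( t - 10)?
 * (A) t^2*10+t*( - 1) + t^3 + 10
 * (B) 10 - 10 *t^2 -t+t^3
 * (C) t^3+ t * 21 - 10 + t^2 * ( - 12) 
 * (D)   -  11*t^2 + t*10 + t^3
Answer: B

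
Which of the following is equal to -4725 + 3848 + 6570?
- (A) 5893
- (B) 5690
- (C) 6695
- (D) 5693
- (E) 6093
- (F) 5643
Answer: D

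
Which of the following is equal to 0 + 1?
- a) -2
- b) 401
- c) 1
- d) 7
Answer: c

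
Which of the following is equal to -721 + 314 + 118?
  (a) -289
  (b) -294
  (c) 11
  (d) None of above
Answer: a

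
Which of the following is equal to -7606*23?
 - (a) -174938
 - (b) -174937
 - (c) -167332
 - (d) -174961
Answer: a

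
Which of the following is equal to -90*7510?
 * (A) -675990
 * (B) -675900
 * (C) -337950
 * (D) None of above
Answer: B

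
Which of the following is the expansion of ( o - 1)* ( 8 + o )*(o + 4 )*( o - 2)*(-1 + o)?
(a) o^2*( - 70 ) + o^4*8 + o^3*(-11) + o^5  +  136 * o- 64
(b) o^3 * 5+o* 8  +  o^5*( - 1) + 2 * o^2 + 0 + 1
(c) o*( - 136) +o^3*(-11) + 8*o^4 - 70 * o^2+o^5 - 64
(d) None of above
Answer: a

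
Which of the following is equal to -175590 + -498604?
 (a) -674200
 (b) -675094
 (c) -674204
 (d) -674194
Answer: d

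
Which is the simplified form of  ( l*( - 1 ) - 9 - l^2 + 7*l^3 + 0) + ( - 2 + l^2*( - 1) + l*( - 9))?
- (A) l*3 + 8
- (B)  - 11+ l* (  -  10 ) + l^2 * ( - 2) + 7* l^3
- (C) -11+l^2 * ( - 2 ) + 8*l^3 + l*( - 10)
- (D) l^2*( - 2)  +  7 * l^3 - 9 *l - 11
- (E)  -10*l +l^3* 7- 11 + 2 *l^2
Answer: B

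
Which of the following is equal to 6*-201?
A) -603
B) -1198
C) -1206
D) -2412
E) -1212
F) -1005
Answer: C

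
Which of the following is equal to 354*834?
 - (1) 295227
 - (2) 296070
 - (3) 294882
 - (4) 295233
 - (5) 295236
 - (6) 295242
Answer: 5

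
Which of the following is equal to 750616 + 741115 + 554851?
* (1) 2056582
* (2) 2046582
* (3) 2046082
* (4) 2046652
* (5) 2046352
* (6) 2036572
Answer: 2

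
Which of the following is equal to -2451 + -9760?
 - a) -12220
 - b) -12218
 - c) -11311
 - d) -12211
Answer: d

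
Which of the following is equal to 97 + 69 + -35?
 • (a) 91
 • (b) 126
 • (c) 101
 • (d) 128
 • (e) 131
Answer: e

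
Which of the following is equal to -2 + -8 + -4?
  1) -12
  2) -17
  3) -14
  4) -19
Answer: 3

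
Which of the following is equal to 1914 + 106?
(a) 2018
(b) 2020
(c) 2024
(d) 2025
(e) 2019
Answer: b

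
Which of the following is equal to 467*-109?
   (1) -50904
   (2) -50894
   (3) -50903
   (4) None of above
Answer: 3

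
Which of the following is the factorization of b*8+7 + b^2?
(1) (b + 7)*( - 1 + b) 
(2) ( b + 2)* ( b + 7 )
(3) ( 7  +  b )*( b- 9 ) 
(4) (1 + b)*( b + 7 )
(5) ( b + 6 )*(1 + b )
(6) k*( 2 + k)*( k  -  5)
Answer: 4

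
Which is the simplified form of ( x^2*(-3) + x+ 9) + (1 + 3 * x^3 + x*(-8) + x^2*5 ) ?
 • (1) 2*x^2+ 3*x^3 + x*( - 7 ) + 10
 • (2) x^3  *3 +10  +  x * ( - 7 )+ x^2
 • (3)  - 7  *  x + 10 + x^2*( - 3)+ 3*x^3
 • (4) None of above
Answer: 1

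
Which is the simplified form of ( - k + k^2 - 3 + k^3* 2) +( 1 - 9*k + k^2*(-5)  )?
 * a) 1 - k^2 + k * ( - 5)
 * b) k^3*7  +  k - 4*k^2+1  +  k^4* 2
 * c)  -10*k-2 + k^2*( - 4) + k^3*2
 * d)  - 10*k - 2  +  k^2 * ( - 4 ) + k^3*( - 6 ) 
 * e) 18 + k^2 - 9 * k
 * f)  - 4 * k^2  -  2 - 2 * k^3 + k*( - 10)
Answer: c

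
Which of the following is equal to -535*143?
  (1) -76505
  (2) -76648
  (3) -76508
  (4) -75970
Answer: 1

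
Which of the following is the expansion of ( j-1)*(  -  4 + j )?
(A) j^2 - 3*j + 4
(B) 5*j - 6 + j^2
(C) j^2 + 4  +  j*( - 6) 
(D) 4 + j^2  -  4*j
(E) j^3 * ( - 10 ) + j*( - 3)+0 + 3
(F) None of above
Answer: F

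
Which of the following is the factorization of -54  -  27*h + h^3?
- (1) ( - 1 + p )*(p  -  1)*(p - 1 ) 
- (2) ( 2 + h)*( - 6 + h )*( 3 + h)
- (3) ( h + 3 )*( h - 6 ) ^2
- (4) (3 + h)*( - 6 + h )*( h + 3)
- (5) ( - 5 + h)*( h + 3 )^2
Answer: 4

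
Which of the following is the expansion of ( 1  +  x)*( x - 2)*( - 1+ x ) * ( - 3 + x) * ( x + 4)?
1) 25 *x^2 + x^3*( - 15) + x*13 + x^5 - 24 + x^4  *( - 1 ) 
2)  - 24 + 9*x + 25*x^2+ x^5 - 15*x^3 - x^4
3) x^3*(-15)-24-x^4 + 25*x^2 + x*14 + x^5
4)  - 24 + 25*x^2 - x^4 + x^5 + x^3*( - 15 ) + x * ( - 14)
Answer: 3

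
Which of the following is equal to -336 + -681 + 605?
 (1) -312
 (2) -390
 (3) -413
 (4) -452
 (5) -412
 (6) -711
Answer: 5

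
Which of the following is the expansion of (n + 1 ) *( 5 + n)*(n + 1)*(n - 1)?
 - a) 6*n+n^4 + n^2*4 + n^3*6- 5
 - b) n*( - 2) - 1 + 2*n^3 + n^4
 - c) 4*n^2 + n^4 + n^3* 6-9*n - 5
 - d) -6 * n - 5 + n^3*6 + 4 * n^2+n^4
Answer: d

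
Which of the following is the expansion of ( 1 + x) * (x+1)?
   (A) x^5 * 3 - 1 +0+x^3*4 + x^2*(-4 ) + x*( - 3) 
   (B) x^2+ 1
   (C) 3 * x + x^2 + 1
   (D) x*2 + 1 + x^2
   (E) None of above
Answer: D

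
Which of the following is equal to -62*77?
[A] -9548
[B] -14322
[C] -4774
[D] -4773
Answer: C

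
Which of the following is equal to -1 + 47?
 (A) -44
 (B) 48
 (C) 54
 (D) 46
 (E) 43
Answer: D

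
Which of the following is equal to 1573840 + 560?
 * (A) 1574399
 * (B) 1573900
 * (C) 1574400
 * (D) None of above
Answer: C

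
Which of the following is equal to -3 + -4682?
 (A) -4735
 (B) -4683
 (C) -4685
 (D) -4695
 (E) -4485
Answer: C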